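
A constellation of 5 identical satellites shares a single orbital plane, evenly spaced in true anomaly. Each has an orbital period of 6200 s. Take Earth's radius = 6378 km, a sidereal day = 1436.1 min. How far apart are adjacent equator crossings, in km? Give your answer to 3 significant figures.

Single-satellite node shift = (6200.0/86166) × 360° = 25.90°.
With 5 satellites evenly phased, successive equator crossings are 25.90/5 = 5.181° apart.
That is 5.181 × 111.3 = 577 km at the equator.

577 km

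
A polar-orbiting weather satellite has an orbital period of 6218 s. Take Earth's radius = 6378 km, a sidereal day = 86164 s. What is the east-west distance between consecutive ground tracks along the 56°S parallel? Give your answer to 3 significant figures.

Node shift per orbit = (6218.0/86164) × 360° = 25.98°.
Equatorial spacing = 25.98 × 111.3 km/° = 2892 km.
At 56° latitude, spacing = 2892 × cos(56°) = 1617 km.

1620 km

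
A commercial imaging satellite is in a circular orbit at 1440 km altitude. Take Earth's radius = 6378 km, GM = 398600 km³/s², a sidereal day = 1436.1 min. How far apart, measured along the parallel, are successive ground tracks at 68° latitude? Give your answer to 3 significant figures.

Semi-major axis a = 6378 + 1440 = 7818 km. Period T = 2π√(a³/μ) = 2π√(7818³/398600) = 6879.5 s = 114.66 min.
Node shift per orbit = (6879.5/86166) × 360° = 28.74°.
Equatorial spacing = 28.74 × 111.3 km/° = 3200 km.
At 68° latitude, spacing = 3200 × cos(68°) = 1199 km.

1200 km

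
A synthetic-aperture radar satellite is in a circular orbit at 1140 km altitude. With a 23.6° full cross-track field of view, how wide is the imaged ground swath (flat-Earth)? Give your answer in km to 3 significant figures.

Half-angle = 23.6°/2 = 11.8°.
Swath width ≈ 2h·tan(θ/2) = 2 × 1140 × tan(11.8°) = 476.3 km.

476 km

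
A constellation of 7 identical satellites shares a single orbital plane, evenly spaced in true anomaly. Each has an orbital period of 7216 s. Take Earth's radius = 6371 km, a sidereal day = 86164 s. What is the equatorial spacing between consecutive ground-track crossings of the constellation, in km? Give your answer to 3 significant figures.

479 km

Single-satellite node shift = (7216.0/86164) × 360° = 30.15°.
With 7 satellites evenly phased, successive equator crossings are 30.15/7 = 4.307° apart.
That is 4.307 × 111.2 = 479 km at the equator.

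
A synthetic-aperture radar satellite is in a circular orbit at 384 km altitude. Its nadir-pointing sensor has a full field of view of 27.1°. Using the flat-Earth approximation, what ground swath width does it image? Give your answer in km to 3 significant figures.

185 km

Half-angle = 27.1°/2 = 13.55°.
Swath width ≈ 2h·tan(θ/2) = 2 × 384 × tan(13.55°) = 185.1 km.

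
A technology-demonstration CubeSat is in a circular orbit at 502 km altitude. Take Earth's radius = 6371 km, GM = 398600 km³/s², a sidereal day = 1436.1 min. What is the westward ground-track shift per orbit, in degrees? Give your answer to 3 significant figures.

23.7°

Semi-major axis a = 6371 + 502 = 6873 km. Period T = 2π√(a³/μ) = 2π√(6873³/398600) = 5670.6 s = 94.51 min.
During one orbit Earth rotates (5670.6 / 86166) × 360° = 23.69°.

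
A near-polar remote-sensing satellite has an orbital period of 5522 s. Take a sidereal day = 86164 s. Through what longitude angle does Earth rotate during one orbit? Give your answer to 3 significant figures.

23.1°

During one orbit Earth rotates (5522.0 / 86164) × 360° = 23.07°.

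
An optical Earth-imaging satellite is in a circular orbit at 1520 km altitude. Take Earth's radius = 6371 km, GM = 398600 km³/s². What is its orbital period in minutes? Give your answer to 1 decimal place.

Semi-major axis a = 6371 + 1520 = 7891 km. Period T = 2π√(a³/μ) = 2π√(7891³/398600) = 6976.0 s = 116.27 min.

116.3 min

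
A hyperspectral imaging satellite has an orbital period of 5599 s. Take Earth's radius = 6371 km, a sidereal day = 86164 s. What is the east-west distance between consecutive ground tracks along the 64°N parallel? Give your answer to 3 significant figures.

Node shift per orbit = (5599.0/86164) × 360° = 23.39°.
Equatorial spacing = 23.39 × 111.2 km/° = 2601 km.
At 64° latitude, spacing = 2601 × cos(64°) = 1140 km.

1140 km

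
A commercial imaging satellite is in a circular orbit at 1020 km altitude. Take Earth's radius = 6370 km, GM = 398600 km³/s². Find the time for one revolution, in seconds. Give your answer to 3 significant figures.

Semi-major axis a = 6370 + 1020 = 7390 km. Period T = 2π√(a³/μ) = 2π√(7390³/398600) = 6322.3 s = 105.37 min.

6320 seconds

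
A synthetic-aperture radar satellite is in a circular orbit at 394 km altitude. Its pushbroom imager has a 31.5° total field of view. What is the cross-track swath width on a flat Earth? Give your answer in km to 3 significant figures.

Half-angle = 31.5°/2 = 15.75°.
Swath width ≈ 2h·tan(θ/2) = 2 × 394 × tan(15.75°) = 222.2 km.

222 km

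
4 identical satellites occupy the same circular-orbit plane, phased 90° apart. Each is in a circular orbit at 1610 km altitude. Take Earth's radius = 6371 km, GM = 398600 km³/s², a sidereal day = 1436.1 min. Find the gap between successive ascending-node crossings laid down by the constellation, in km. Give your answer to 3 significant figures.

824 km

Semi-major axis a = 6371 + 1610 = 7981 km. Period T = 2π√(a³/μ) = 2π√(7981³/398600) = 7095.7 s = 118.26 min.
Single-satellite node shift = (7095.7/86166) × 360° = 29.65°.
With 4 satellites evenly phased, successive equator crossings are 29.65/4 = 7.411° apart.
That is 7.411 × 111.2 = 824 km at the equator.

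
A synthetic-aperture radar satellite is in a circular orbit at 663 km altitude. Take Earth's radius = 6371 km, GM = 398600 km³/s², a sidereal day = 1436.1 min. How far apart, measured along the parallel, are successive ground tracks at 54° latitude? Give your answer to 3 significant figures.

1600 km

Semi-major axis a = 6371 + 663 = 7034 km. Period T = 2π√(a³/μ) = 2π√(7034³/398600) = 5871.0 s = 97.85 min.
Node shift per orbit = (5871.0/86166) × 360° = 24.53°.
Equatorial spacing = 24.53 × 111.2 km/° = 2728 km.
At 54° latitude, spacing = 2728 × cos(54°) = 1603 km.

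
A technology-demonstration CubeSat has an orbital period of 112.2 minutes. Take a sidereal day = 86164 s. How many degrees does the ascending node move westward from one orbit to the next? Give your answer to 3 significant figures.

28.1°

T = 112.2 min = 6732.0 s.
During one orbit Earth rotates (6732.0 / 86164) × 360° = 28.13°.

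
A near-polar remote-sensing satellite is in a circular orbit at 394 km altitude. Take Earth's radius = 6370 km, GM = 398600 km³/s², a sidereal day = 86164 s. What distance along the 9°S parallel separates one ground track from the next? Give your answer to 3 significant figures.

2540 km

Semi-major axis a = 6370 + 394 = 6764 km. Period T = 2π√(a³/μ) = 2π√(6764³/398600) = 5536.3 s = 92.27 min.
Node shift per orbit = (5536.3/86164) × 360° = 23.13°.
Equatorial spacing = 23.13 × 111.2 km/° = 2572 km.
At 9° latitude, spacing = 2572 × cos(9°) = 2540 km.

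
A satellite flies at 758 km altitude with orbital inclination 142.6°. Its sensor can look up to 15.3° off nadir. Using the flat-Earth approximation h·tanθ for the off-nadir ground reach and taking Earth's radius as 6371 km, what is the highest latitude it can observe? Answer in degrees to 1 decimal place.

39.3°

Retrograde orbit: the ground track reaches ±(180° − i) = ±(180 − 142.6) = ±37.4°.
Sensor half-swath on the ground ≈ 758·tan(15.3°) = 207 km = 1.86° of latitude.
Maximum observable latitude ≈ 37.4 + 1.86 = 39.3°.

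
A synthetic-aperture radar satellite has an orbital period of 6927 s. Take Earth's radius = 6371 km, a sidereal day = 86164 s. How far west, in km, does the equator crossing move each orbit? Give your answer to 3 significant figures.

During one orbit Earth rotates (6927.0 / 86164) × 360° = 28.94°.
At the equator that is 28.94° × (2π·6371/360) km/° = 28.94 × 111.2 = 3218 km.

3220 km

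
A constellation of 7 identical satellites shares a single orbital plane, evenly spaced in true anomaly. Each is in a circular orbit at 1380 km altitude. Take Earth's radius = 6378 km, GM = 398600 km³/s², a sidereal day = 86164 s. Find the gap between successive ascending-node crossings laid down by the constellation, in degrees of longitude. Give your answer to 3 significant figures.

4.06°

Semi-major axis a = 6378 + 1380 = 7758 km. Period T = 2π√(a³/μ) = 2π√(7758³/398600) = 6800.4 s = 113.34 min.
Single-satellite node shift = (6800.4/86164) × 360° = 28.41°.
With 7 satellites evenly phased, successive equator crossings are 28.41/7 = 4.059° apart.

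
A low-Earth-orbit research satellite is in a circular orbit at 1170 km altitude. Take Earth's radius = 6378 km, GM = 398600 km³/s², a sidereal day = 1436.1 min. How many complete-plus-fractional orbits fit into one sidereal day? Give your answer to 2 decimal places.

13.20

Semi-major axis a = 6378 + 1170 = 7548 km. Period T = 2π√(a³/μ) = 2π√(7548³/398600) = 6526.2 s = 108.77 min.
Orbits per sidereal day = 86166 / 6526.2 = 13.203.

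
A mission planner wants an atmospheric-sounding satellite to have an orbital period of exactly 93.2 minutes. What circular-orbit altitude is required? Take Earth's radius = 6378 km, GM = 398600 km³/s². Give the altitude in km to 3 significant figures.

T = 93.2 min = 5592.0 s.
From T = 2π√(a³/μ): a = (μ T²/4π²)^(1/3) = (398600 × 5592.0² / 4π²)^(1/3) = 6809 km.
Altitude h = a − R = 6809 − 6378 = 431 km.

431 km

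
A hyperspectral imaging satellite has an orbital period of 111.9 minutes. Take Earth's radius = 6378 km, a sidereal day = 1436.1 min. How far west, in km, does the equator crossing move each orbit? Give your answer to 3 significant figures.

3120 km

T = 111.9 min = 6714.0 s.
During one orbit Earth rotates (6714.0 / 86166) × 360° = 28.05°.
At the equator that is 28.05° × (2π·6378/360) km/° = 28.05 × 111.3 = 3123 km.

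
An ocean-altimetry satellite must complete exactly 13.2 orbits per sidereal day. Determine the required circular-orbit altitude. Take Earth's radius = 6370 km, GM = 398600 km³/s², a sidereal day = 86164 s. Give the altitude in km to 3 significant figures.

1180 km

Required period T = 86164 / 13.2 = 6527.6 s.
From T = 2π√(a³/μ): a = (μ T²/4π²)^(1/3) = (398600 × 6527.6² / 4π²)^(1/3) = 7549 km.
Altitude h = a − R = 7549 − 6370 = 1179 km.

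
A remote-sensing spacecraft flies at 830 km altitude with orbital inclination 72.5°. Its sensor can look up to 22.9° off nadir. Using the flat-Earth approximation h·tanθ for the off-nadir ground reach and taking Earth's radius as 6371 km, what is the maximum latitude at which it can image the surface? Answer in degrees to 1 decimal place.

75.7°

For a prograde orbit the ground track reaches latitude ±i = ±72.5°.
Sensor half-swath on the ground ≈ 830·tan(22.9°) = 351 km = 3.15° of latitude.
Maximum observable latitude ≈ 72.5 + 3.15 = 75.7°.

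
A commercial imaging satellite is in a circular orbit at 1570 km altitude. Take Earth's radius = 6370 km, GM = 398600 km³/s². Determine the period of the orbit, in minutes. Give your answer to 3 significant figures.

Semi-major axis a = 6370 + 1570 = 7940 km. Period T = 2π√(a³/μ) = 2π√(7940³/398600) = 7041.1 s = 117.35 min.

117 min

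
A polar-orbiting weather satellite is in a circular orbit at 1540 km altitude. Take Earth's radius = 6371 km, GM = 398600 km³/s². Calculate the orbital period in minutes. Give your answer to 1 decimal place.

116.7 min

Semi-major axis a = 6371 + 1540 = 7911 km. Period T = 2π√(a³/μ) = 2π√(7911³/398600) = 7002.6 s = 116.71 min.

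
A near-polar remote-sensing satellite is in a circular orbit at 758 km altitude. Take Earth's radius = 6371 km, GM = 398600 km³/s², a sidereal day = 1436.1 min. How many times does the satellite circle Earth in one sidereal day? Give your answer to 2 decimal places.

Semi-major axis a = 6371 + 758 = 7129 km. Period T = 2π√(a³/μ) = 2π√(7129³/398600) = 5990.4 s = 99.84 min.
Orbits per sidereal day = 86166 / 5990.4 = 14.384.

14.38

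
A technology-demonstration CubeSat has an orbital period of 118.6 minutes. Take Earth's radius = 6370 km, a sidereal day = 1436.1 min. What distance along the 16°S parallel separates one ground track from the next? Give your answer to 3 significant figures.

3180 km

T = 118.6 min = 7116.0 s.
Node shift per orbit = (7116.0/86166) × 360° = 29.73°.
Equatorial spacing = 29.73 × 111.2 km/° = 3305 km.
At 16° latitude, spacing = 3305 × cos(16°) = 3177 km.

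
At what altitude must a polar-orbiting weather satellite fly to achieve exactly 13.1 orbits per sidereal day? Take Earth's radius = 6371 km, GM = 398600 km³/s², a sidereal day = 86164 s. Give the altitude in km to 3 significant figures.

Required period T = 86164 / 13.1 = 6577.4 s.
From T = 2π√(a³/μ): a = (μ T²/4π²)^(1/3) = (398600 × 6577.4² / 4π²)^(1/3) = 7587 km.
Altitude h = a − R = 7587 − 6371 = 1216 km.

1220 km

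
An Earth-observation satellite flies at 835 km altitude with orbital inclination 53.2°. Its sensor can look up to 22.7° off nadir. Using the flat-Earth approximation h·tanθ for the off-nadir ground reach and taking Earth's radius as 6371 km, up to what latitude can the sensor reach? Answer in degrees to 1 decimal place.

For a prograde orbit the ground track reaches latitude ±i = ±53.2°.
Sensor half-swath on the ground ≈ 835·tan(22.7°) = 349 km = 3.14° of latitude.
Maximum observable latitude ≈ 53.2 + 3.14 = 56.3°.

56.3°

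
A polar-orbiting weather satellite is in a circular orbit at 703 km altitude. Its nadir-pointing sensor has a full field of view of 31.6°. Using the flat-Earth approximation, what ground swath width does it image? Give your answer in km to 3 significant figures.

398 km

Half-angle = 31.6°/2 = 15.8°.
Swath width ≈ 2h·tan(θ/2) = 2 × 703 × tan(15.8°) = 397.9 km.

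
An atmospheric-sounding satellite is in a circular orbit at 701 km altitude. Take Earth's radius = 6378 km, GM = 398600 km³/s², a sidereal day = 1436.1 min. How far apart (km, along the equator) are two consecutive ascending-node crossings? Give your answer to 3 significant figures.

Semi-major axis a = 6378 + 701 = 7079 km. Period T = 2π√(a³/μ) = 2π√(7079³/398600) = 5927.5 s = 98.79 min.
During one orbit Earth rotates (5927.5 / 86166) × 360° = 24.76°.
At the equator that is 24.76° × (2π·6378/360) km/° = 24.76 × 111.3 = 2757 km.

2760 km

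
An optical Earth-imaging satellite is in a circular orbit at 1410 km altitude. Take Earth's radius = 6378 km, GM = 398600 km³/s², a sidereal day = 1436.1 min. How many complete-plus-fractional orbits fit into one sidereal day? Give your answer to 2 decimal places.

Semi-major axis a = 6378 + 1410 = 7788 km. Period T = 2π√(a³/μ) = 2π√(7788³/398600) = 6839.9 s = 114.00 min.
Orbits per sidereal day = 86166 / 6839.9 = 12.598.

12.60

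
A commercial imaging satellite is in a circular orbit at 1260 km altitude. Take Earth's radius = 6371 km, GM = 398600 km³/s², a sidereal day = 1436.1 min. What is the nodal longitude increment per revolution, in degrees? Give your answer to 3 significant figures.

Semi-major axis a = 6371 + 1260 = 7631 km. Period T = 2π√(a³/μ) = 2π√(7631³/398600) = 6634.1 s = 110.57 min.
During one orbit Earth rotates (6634.1 / 86166) × 360° = 27.72°.

27.7°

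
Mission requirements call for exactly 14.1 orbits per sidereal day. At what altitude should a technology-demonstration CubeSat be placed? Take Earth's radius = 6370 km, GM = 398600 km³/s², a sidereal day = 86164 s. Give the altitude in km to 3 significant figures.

854 km

Required period T = 86164 / 14.1 = 6110.9 s.
From T = 2π√(a³/μ): a = (μ T²/4π²)^(1/3) = (398600 × 6110.9² / 4π²)^(1/3) = 7224 km.
Altitude h = a − R = 7224 − 6370 = 854 km.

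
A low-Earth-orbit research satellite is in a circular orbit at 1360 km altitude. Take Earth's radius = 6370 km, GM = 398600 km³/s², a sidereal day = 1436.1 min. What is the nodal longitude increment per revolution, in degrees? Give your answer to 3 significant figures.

Semi-major axis a = 6370 + 1360 = 7730 km. Period T = 2π√(a³/μ) = 2π√(7730³/398600) = 6763.6 s = 112.73 min.
During one orbit Earth rotates (6763.6 / 86166) × 360° = 28.26°.

28.3°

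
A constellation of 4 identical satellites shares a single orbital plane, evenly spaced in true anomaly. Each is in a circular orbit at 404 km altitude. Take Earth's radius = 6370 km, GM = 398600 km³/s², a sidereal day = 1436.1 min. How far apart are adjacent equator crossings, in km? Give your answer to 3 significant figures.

Semi-major axis a = 6370 + 404 = 6774 km. Period T = 2π√(a³/μ) = 2π√(6774³/398600) = 5548.5 s = 92.48 min.
Single-satellite node shift = (5548.5/86166) × 360° = 23.18°.
With 4 satellites evenly phased, successive equator crossings are 23.18/4 = 5.795° apart.
That is 5.795 × 111.2 = 644 km at the equator.

644 km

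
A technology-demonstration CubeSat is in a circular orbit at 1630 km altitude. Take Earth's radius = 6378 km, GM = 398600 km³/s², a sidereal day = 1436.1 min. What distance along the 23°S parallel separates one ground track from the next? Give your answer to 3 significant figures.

Semi-major axis a = 6378 + 1630 = 8008 km. Period T = 2π√(a³/μ) = 2π√(8008³/398600) = 7131.8 s = 118.86 min.
Node shift per orbit = (7131.8/86166) × 360° = 29.80°.
Equatorial spacing = 29.80 × 111.3 km/° = 3317 km.
At 23° latitude, spacing = 3317 × cos(23°) = 3053 km.

3050 km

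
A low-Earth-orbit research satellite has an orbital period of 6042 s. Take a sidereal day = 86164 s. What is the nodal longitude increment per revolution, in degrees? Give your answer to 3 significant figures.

25.2°

During one orbit Earth rotates (6042.0 / 86164) × 360° = 25.24°.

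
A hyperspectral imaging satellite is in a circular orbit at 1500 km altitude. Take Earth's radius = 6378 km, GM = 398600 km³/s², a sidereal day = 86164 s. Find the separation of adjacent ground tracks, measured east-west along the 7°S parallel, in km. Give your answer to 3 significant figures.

3210 km

Semi-major axis a = 6378 + 1500 = 7878 km. Period T = 2π√(a³/μ) = 2π√(7878³/398600) = 6958.8 s = 115.98 min.
Node shift per orbit = (6958.8/86164) × 360° = 29.07°.
Equatorial spacing = 29.07 × 111.3 km/° = 3236 km.
At 7° latitude, spacing = 3236 × cos(7°) = 3212 km.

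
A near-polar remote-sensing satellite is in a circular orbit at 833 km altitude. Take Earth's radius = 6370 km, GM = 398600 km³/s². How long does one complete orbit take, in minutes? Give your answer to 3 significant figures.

101 min

Semi-major axis a = 6370 + 833 = 7203 km. Period T = 2π√(a³/μ) = 2π√(7203³/398600) = 6083.9 s = 101.40 min.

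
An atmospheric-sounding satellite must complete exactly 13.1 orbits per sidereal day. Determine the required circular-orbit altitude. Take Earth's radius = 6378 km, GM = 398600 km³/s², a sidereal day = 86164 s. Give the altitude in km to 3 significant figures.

Required period T = 86164 / 13.1 = 6577.4 s.
From T = 2π√(a³/μ): a = (μ T²/4π²)^(1/3) = (398600 × 6577.4² / 4π²)^(1/3) = 7587 km.
Altitude h = a − R = 7587 − 6378 = 1209 km.

1210 km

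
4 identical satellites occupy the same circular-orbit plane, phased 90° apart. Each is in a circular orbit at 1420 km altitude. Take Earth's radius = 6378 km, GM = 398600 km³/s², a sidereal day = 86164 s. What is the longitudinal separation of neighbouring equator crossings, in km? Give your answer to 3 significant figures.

Semi-major axis a = 6378 + 1420 = 7798 km. Period T = 2π√(a³/μ) = 2π√(7798³/398600) = 6853.1 s = 114.22 min.
Single-satellite node shift = (6853.1/86164) × 360° = 28.63°.
With 4 satellites evenly phased, successive equator crossings are 28.63/4 = 7.158° apart.
That is 7.158 × 111.3 = 797 km at the equator.

797 km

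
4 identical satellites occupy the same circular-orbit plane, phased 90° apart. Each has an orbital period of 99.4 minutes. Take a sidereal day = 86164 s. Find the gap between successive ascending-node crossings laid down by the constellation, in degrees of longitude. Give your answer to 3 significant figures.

6.23°

T = 99.4 min = 5964.0 s.
Single-satellite node shift = (5964.0/86164) × 360° = 24.92°.
With 4 satellites evenly phased, successive equator crossings are 24.92/4 = 6.230° apart.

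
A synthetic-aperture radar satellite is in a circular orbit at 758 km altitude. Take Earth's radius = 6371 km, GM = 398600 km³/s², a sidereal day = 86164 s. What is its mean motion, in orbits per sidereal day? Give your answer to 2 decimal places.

14.38

Semi-major axis a = 6371 + 758 = 7129 km. Period T = 2π√(a³/μ) = 2π√(7129³/398600) = 5990.4 s = 99.84 min.
Orbits per sidereal day = 86164 / 5990.4 = 14.384.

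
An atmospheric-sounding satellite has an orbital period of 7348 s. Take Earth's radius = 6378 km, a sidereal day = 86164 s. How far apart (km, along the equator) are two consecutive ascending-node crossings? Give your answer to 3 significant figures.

3420 km

During one orbit Earth rotates (7348.0 / 86164) × 360° = 30.70°.
At the equator that is 30.70° × (2π·6378/360) km/° = 30.70 × 111.3 = 3417 km.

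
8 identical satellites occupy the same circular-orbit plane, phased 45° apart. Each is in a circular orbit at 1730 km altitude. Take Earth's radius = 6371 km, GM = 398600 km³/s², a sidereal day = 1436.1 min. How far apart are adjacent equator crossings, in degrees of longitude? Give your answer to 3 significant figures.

3.79°

Semi-major axis a = 6371 + 1730 = 8101 km. Period T = 2π√(a³/μ) = 2π√(8101³/398600) = 7256.4 s = 120.94 min.
Single-satellite node shift = (7256.4/86166) × 360° = 30.32°.
With 8 satellites evenly phased, successive equator crossings are 30.32/8 = 3.790° apart.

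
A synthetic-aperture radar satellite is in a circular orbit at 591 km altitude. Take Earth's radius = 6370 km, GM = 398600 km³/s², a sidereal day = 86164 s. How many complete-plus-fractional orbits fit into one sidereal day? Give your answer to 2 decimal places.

14.91

Semi-major axis a = 6370 + 591 = 6961 km. Period T = 2π√(a³/μ) = 2π√(6961³/398600) = 5779.9 s = 96.33 min.
Orbits per sidereal day = 86164 / 5779.9 = 14.908.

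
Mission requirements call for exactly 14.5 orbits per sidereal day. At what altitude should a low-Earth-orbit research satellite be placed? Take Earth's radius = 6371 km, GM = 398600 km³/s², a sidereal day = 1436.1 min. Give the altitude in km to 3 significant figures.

Required period T = 86166 / 14.5 = 5942.5 s.
From T = 2π√(a³/μ): a = (μ T²/4π²)^(1/3) = (398600 × 5942.5² / 4π²)^(1/3) = 7091 km.
Altitude h = a − R = 7091 − 6371 = 720 km.

720 km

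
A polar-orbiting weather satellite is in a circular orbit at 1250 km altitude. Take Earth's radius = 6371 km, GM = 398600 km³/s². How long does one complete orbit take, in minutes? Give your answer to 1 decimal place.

110.4 min

Semi-major axis a = 6371 + 1250 = 7621 km. Period T = 2π√(a³/μ) = 2π√(7621³/398600) = 6621.1 s = 110.35 min.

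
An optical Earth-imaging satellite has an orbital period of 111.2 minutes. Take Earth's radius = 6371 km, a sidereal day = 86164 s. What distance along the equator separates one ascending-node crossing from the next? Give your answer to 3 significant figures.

3100 km

T = 111.2 min = 6672.0 s.
During one orbit Earth rotates (6672.0 / 86164) × 360° = 27.88°.
At the equator that is 27.88° × (2π·6371/360) km/° = 27.88 × 111.2 = 3100 km.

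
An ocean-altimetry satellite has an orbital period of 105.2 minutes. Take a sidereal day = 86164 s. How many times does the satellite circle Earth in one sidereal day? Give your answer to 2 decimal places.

13.65

T = 105.2 min = 6312.0 s.
Orbits per sidereal day = 86164 / 6312.0 = 13.651.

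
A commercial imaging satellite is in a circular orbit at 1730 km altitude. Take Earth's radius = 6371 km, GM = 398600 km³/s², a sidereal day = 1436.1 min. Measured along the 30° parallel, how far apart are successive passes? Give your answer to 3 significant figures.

Semi-major axis a = 6371 + 1730 = 8101 km. Period T = 2π√(a³/μ) = 2π√(8101³/398600) = 7256.4 s = 120.94 min.
Node shift per orbit = (7256.4/86166) × 360° = 30.32°.
Equatorial spacing = 30.32 × 111.2 km/° = 3371 km.
At 30° latitude, spacing = 3371 × cos(30°) = 2919 km.

2920 km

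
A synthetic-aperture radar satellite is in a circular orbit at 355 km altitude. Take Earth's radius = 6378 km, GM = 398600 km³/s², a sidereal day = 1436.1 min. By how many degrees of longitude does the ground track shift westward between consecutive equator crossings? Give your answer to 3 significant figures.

Semi-major axis a = 6378 + 355 = 6733 km. Period T = 2π√(a³/μ) = 2π√(6733³/398600) = 5498.2 s = 91.64 min.
During one orbit Earth rotates (5498.2 / 86166) × 360° = 22.97°.

23.0°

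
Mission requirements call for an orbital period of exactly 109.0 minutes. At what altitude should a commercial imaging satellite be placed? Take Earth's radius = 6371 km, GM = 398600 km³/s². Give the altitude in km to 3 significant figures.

1190 km

T = 109.0 min = 6540.0 s.
From T = 2π√(a³/μ): a = (μ T²/4π²)^(1/3) = (398600 × 6540.0² / 4π²)^(1/3) = 7559 km.
Altitude h = a − R = 7559 − 6371 = 1188 km.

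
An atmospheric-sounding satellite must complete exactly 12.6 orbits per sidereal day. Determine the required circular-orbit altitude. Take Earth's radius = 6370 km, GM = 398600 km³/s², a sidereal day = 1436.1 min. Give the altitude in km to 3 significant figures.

1420 km

Required period T = 86166 / 12.6 = 6838.6 s.
From T = 2π√(a³/μ): a = (μ T²/4π²)^(1/3) = (398600 × 6838.6² / 4π²)^(1/3) = 7787 km.
Altitude h = a − R = 7787 − 6370 = 1417 km.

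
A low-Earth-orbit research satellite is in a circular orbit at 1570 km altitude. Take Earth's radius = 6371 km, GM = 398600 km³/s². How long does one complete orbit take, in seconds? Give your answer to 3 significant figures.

Semi-major axis a = 6371 + 1570 = 7941 km. Period T = 2π√(a³/μ) = 2π√(7941³/398600) = 7042.5 s = 117.37 min.

7040 seconds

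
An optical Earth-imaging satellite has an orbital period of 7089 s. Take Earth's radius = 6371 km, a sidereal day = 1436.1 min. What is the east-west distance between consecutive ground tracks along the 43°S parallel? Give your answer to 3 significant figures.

Node shift per orbit = (7089.0/86166) × 360° = 29.62°.
Equatorial spacing = 29.62 × 111.2 km/° = 3293 km.
At 43° latitude, spacing = 3293 × cos(43°) = 2409 km.

2410 km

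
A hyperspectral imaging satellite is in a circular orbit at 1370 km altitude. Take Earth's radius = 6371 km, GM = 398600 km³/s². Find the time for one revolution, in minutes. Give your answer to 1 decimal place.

Semi-major axis a = 6371 + 1370 = 7741 km. Period T = 2π√(a³/μ) = 2π√(7741³/398600) = 6778.1 s = 112.97 min.

113.0 min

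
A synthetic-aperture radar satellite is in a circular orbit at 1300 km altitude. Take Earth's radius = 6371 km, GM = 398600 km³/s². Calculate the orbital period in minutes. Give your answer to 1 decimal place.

Semi-major axis a = 6371 + 1300 = 7671 km. Period T = 2π√(a³/μ) = 2π√(7671³/398600) = 6686.4 s = 111.44 min.

111.4 min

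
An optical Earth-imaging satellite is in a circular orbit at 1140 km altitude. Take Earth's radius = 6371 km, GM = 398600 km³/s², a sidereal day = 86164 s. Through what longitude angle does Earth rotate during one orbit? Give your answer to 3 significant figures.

Semi-major axis a = 6371 + 1140 = 7511 km. Period T = 2π√(a³/μ) = 2π√(7511³/398600) = 6478.3 s = 107.97 min.
During one orbit Earth rotates (6478.3 / 86164) × 360° = 27.07°.

27.1°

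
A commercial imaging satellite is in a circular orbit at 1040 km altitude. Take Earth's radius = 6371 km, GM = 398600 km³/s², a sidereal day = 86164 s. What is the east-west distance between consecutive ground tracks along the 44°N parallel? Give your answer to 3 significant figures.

Semi-major axis a = 6371 + 1040 = 7411 km. Period T = 2π√(a³/μ) = 2π√(7411³/398600) = 6349.3 s = 105.82 min.
Node shift per orbit = (6349.3/86164) × 360° = 26.53°.
Equatorial spacing = 26.53 × 111.2 km/° = 2950 km.
At 44° latitude, spacing = 2950 × cos(44°) = 2122 km.

2120 km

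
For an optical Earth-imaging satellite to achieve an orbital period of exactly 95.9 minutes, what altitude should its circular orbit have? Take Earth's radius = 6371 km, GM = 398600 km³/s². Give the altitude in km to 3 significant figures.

T = 95.9 min = 5754.0 s.
From T = 2π√(a³/μ): a = (μ T²/4π²)^(1/3) = (398600 × 5754.0² / 4π²)^(1/3) = 6940 km.
Altitude h = a − R = 6940 − 6371 = 569 km.

569 km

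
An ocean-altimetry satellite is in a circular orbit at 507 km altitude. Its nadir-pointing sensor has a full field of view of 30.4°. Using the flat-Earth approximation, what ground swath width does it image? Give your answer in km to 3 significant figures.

275 km

Half-angle = 30.4°/2 = 15.2°.
Swath width ≈ 2h·tan(θ/2) = 2 × 507 × tan(15.2°) = 275.5 km.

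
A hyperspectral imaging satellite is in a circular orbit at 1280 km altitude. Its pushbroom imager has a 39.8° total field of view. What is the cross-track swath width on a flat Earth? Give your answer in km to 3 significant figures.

927 km

Half-angle = 39.8°/2 = 19.9°.
Swath width ≈ 2h·tan(θ/2) = 2 × 1280 × tan(19.9°) = 926.7 km.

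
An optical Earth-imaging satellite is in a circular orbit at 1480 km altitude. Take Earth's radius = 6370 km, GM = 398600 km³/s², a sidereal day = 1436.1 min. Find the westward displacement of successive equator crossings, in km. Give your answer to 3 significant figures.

Semi-major axis a = 6370 + 1480 = 7850 km. Period T = 2π√(a³/μ) = 2π√(7850³/398600) = 6921.7 s = 115.36 min.
During one orbit Earth rotates (6921.7 / 86166) × 360° = 28.92°.
At the equator that is 28.92° × (2π·6370/360) km/° = 28.92 × 111.2 = 3215 km.

3220 km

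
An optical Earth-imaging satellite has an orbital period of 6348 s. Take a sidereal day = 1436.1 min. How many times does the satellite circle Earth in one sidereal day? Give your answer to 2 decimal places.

13.57

Orbits per sidereal day = 86166 / 6348.0 = 13.574.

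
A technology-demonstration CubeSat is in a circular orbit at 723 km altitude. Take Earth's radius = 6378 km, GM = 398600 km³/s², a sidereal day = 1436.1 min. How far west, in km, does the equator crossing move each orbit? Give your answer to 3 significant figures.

Semi-major axis a = 6378 + 723 = 7101 km. Period T = 2π√(a³/μ) = 2π√(7101³/398600) = 5955.1 s = 99.25 min.
During one orbit Earth rotates (5955.1 / 86166) × 360° = 24.88°.
At the equator that is 24.88° × (2π·6378/360) km/° = 24.88 × 111.3 = 2770 km.

2770 km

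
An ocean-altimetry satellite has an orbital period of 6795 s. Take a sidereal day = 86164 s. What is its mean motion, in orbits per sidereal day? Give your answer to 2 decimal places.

Orbits per sidereal day = 86164 / 6795.0 = 12.681.

12.68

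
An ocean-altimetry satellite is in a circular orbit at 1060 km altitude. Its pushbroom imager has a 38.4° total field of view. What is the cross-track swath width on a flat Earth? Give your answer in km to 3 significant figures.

Half-angle = 38.4°/2 = 19.2°.
Swath width ≈ 2h·tan(θ/2) = 2 × 1060 × tan(19.2°) = 738.3 km.

738 km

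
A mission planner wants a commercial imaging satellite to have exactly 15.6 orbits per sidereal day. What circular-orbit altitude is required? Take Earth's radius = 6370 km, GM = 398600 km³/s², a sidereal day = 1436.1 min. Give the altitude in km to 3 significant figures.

Required period T = 86166 / 15.6 = 5523.5 s.
From T = 2π√(a³/μ): a = (μ T²/4π²)^(1/3) = (398600 × 5523.5² / 4π²)^(1/3) = 6754 km.
Altitude h = a − R = 6754 − 6370 = 384 km.

384 km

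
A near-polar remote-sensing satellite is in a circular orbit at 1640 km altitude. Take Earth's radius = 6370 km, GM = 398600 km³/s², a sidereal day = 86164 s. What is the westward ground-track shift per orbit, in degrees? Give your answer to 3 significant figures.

Semi-major axis a = 6370 + 1640 = 8010 km. Period T = 2π√(a³/μ) = 2π√(8010³/398600) = 7134.4 s = 118.91 min.
During one orbit Earth rotates (7134.4 / 86164) × 360° = 29.81°.

29.8°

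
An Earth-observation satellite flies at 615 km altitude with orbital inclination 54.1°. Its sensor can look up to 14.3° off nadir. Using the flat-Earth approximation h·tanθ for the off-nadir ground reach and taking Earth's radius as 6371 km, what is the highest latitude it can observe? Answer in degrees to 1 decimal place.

55.5°

For a prograde orbit the ground track reaches latitude ±i = ±54.1°.
Sensor half-swath on the ground ≈ 615·tan(14.3°) = 157 km = 1.41° of latitude.
Maximum observable latitude ≈ 54.1 + 1.41 = 55.5°.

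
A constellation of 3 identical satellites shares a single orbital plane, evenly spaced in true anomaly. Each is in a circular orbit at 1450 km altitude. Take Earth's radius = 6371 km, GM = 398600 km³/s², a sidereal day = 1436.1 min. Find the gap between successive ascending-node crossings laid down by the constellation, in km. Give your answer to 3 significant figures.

1070 km

Semi-major axis a = 6371 + 1450 = 7821 km. Period T = 2π√(a³/μ) = 2π√(7821³/398600) = 6883.4 s = 114.72 min.
Single-satellite node shift = (6883.4/86166) × 360° = 28.76°.
With 3 satellites evenly phased, successive equator crossings are 28.76/3 = 9.586° apart.
That is 9.586 × 111.2 = 1066 km at the equator.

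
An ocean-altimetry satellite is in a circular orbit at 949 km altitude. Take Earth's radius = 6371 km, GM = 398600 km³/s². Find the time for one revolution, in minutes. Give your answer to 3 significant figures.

Semi-major axis a = 6371 + 949 = 7320 km. Period T = 2π√(a³/μ) = 2π√(7320³/398600) = 6232.7 s = 103.88 min.

104 min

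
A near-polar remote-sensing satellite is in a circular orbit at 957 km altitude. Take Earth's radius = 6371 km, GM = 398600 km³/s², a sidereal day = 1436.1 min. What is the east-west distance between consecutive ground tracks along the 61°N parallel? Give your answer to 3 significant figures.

Semi-major axis a = 6371 + 957 = 7328 km. Period T = 2π√(a³/μ) = 2π√(7328³/398600) = 6242.9 s = 104.05 min.
Node shift per orbit = (6242.9/86166) × 360° = 26.08°.
Equatorial spacing = 26.08 × 111.2 km/° = 2900 km.
At 61° latitude, spacing = 2900 × cos(61°) = 1406 km.

1410 km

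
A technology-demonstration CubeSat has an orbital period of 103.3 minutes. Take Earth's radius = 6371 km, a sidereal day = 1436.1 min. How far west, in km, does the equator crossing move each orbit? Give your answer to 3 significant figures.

2880 km

T = 103.3 min = 6198.0 s.
During one orbit Earth rotates (6198.0 / 86166) × 360° = 25.90°.
At the equator that is 25.90° × (2π·6371/360) km/° = 25.90 × 111.2 = 2879 km.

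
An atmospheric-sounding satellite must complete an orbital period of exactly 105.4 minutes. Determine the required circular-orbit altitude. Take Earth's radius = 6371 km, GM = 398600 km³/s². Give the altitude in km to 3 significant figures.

T = 105.4 min = 6324.0 s.
From T = 2π√(a³/μ): a = (μ T²/4π²)^(1/3) = (398600 × 6324.0² / 4π²)^(1/3) = 7391 km.
Altitude h = a − R = 7391 − 6371 = 1020 km.

1020 km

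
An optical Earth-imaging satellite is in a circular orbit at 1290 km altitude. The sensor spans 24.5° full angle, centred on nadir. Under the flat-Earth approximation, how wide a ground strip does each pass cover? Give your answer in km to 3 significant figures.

Half-angle = 24.5°/2 = 12.25°.
Swath width ≈ 2h·tan(θ/2) = 2 × 1290 × tan(12.25°) = 560.2 km.

560 km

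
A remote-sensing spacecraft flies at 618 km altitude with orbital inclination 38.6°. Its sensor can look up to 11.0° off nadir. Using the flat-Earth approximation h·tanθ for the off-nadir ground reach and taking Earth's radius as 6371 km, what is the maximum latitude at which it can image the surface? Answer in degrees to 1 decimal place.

For a prograde orbit the ground track reaches latitude ±i = ±38.6°.
Sensor half-swath on the ground ≈ 618·tan(11.0°) = 120 km = 1.08° of latitude.
Maximum observable latitude ≈ 38.6 + 1.08 = 39.7°.

39.7°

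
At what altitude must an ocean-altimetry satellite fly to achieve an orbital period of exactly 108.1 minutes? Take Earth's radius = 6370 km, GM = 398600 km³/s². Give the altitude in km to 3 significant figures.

1150 km

T = 108.1 min = 6486.0 s.
From T = 2π√(a³/μ): a = (μ T²/4π²)^(1/3) = (398600 × 6486.0² / 4π²)^(1/3) = 7517 km.
Altitude h = a − R = 7517 − 6370 = 1147 km.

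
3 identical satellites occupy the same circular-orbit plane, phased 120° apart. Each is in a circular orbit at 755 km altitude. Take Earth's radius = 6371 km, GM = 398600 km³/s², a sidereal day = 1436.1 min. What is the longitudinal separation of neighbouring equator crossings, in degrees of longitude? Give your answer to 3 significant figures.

8.34°

Semi-major axis a = 6371 + 755 = 7126 km. Period T = 2π√(a³/μ) = 2π√(7126³/398600) = 5986.6 s = 99.78 min.
Single-satellite node shift = (5986.6/86166) × 360° = 25.01°.
With 3 satellites evenly phased, successive equator crossings are 25.01/3 = 8.337° apart.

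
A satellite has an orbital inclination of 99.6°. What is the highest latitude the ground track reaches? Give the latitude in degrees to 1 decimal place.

Retrograde orbit: the ground track reaches ±(180° − i) = ±(180 − 99.6) = ±80.4°.

80.4°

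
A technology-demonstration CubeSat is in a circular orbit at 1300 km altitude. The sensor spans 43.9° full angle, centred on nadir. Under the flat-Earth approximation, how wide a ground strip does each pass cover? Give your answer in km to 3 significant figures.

Half-angle = 43.9°/2 = 21.95°.
Swath width ≈ 2h·tan(θ/2) = 2 × 1300 × tan(21.95°) = 1047.8 km.

1050 km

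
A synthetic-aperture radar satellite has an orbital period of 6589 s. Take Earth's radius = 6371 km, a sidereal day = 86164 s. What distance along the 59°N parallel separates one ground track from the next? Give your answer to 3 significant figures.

1580 km

Node shift per orbit = (6589.0/86164) × 360° = 27.53°.
Equatorial spacing = 27.53 × 111.2 km/° = 3061 km.
At 59° latitude, spacing = 3061 × cos(59°) = 1577 km.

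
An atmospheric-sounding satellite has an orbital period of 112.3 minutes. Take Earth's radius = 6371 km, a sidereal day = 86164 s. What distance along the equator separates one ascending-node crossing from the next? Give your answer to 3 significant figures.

T = 112.3 min = 6738.0 s.
During one orbit Earth rotates (6738.0 / 86164) × 360° = 28.15°.
At the equator that is 28.15° × (2π·6371/360) km/° = 28.15 × 111.2 = 3130 km.

3130 km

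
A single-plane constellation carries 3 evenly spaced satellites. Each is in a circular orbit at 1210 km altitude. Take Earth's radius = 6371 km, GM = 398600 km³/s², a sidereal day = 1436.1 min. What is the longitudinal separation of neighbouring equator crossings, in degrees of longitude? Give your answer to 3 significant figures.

Semi-major axis a = 6371 + 1210 = 7581 km. Period T = 2π√(a³/μ) = 2π√(7581³/398600) = 6569.0 s = 109.48 min.
Single-satellite node shift = (6569.0/86166) × 360° = 27.45°.
With 3 satellites evenly phased, successive equator crossings are 27.45/3 = 9.148° apart.

9.15°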